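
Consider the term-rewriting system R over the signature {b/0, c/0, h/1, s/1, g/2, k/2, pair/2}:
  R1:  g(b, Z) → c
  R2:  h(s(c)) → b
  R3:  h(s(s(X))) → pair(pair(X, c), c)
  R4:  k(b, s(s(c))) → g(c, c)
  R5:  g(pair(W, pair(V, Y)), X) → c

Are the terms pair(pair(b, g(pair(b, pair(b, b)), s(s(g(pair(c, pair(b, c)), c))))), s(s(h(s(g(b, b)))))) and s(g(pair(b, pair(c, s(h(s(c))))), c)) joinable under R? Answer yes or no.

Reduce t₁ = pair(pair(b, g(pair(b, pair(b, b)), s(s(g(pair(c, pair(b, c)), c))))), s(s(h(s(g(b, b)))))):
1. pair(pair(b, g(pair(b, pair(b, b)), s(s(g(pair(c, pair(b, c)), c))))), s(s(h(s(g(b, b))))))  →  pair(pair(b, c), s(s(h(s(g(b, b))))))   [R5 at 1.2]
2. pair(pair(b, c), s(s(h(s(g(b, b))))))  →  pair(pair(b, c), s(s(h(s(c)))))   [R1 at 2.1.1.1.1]
3. pair(pair(b, c), s(s(h(s(c)))))  →  pair(pair(b, c), s(s(b)))   [R2 at 2.1.1]

Reduce t₂ = s(g(pair(b, pair(c, s(h(s(c))))), c)):
1. s(g(pair(b, pair(c, s(h(s(c))))), c))  →  s(c)   [R5 at 1]

no — NF(t₁) = pair(pair(b, c), s(s(b))), NF(t₂) = s(c)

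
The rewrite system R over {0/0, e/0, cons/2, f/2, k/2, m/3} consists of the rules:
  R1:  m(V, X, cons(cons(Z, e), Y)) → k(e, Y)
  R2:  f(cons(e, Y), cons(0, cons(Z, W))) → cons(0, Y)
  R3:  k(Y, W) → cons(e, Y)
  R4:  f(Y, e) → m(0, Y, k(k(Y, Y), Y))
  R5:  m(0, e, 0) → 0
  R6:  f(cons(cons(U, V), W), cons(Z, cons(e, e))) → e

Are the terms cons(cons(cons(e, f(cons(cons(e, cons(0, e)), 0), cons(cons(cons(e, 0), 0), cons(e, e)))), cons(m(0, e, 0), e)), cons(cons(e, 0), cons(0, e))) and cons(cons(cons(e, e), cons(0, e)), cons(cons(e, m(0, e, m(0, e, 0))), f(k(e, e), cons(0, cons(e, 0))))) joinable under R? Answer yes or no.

yes — NF(t₁) = cons(cons(cons(e, e), cons(0, e)), cons(cons(e, 0), cons(0, e))), NF(t₂) = cons(cons(cons(e, e), cons(0, e)), cons(cons(e, 0), cons(0, e)))

Reduce t₁ = cons(cons(cons(e, f(cons(cons(e, cons(0, e)), 0), cons(cons(cons(e, 0), 0), cons(e, e)))), cons(m(0, e, 0), e)), cons(cons(e, 0), cons(0, e))):
1. cons(cons(cons(e, f(cons(cons(e, cons(0, e)), 0), cons(cons(cons(e, 0), 0), cons(e, e)))), cons(m(0, e, 0), e)), cons(cons(e, 0), cons(0, e)))  →  cons(cons(cons(e, e), cons(m(0, e, 0), e)), cons(cons(e, 0), cons(0, e)))   [R6 at 1.1.2]
2. cons(cons(cons(e, e), cons(m(0, e, 0), e)), cons(cons(e, 0), cons(0, e)))  →  cons(cons(cons(e, e), cons(0, e)), cons(cons(e, 0), cons(0, e)))   [R5 at 1.2.1]

Reduce t₂ = cons(cons(cons(e, e), cons(0, e)), cons(cons(e, m(0, e, m(0, e, 0))), f(k(e, e), cons(0, cons(e, 0))))):
1. cons(cons(cons(e, e), cons(0, e)), cons(cons(e, m(0, e, m(0, e, 0))), f(k(e, e), cons(0, cons(e, 0)))))  →  cons(cons(cons(e, e), cons(0, e)), cons(cons(e, m(0, e, 0)), f(k(e, e), cons(0, cons(e, 0)))))   [R5 at 2.1.2.3]
2. cons(cons(cons(e, e), cons(0, e)), cons(cons(e, m(0, e, 0)), f(k(e, e), cons(0, cons(e, 0)))))  →  cons(cons(cons(e, e), cons(0, e)), cons(cons(e, 0), f(k(e, e), cons(0, cons(e, 0)))))   [R5 at 2.1.2]
3. cons(cons(cons(e, e), cons(0, e)), cons(cons(e, 0), f(k(e, e), cons(0, cons(e, 0)))))  →  cons(cons(cons(e, e), cons(0, e)), cons(cons(e, 0), f(cons(e, e), cons(0, cons(e, 0)))))   [R3 at 2.2.1]
4. cons(cons(cons(e, e), cons(0, e)), cons(cons(e, 0), f(cons(e, e), cons(0, cons(e, 0)))))  →  cons(cons(cons(e, e), cons(0, e)), cons(cons(e, 0), cons(0, e)))   [R2 at 2.2]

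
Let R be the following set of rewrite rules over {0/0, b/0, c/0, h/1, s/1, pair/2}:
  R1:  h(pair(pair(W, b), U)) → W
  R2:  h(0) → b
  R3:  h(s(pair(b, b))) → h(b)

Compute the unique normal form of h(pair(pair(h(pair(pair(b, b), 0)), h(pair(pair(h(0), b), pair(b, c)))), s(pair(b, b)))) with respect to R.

b

1. h(pair(pair(h(pair(pair(b, b), 0)), h(pair(pair(h(0), b), pair(b, c)))), s(pair(b, b))))  →  h(pair(pair(b, h(pair(pair(h(0), b), pair(b, c)))), s(pair(b, b))))   [R1 at 1.1.1]
2. h(pair(pair(b, h(pair(pair(h(0), b), pair(b, c)))), s(pair(b, b))))  →  h(pair(pair(b, h(0)), s(pair(b, b))))   [R1 at 1.1.2]
3. h(pair(pair(b, h(0)), s(pair(b, b))))  →  h(pair(pair(b, b), s(pair(b, b))))   [R2 at 1.1.2]
4. h(pair(pair(b, b), s(pair(b, b))))  →  b   [R1 at ε]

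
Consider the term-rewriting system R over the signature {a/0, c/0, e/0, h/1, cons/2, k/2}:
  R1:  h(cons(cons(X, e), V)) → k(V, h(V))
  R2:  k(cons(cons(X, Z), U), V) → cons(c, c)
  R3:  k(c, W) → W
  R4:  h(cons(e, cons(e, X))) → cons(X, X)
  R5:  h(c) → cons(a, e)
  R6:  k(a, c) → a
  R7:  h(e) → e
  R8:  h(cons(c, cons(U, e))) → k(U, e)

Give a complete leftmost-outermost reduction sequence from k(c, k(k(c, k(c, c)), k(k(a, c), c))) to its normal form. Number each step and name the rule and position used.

1. k(c, k(k(c, k(c, c)), k(k(a, c), c)))  →  k(k(c, k(c, c)), k(k(a, c), c))   [R3 at ε]
2. k(k(c, k(c, c)), k(k(a, c), c))  →  k(k(c, c), k(k(a, c), c))   [R3 at 1]
3. k(k(c, c), k(k(a, c), c))  →  k(c, k(k(a, c), c))   [R3 at 1]
4. k(c, k(k(a, c), c))  →  k(k(a, c), c)   [R3 at ε]
5. k(k(a, c), c)  →  k(a, c)   [R6 at 1]
6. k(a, c)  →  a   [R6 at ε]

a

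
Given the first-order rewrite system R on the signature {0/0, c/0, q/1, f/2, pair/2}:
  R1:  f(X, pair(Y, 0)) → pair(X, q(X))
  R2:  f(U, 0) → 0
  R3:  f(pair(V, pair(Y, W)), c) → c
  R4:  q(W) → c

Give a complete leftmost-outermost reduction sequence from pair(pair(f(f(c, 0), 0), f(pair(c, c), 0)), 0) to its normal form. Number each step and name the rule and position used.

1. pair(pair(f(f(c, 0), 0), f(pair(c, c), 0)), 0)  →  pair(pair(0, f(pair(c, c), 0)), 0)   [R2 at 1.1]
2. pair(pair(0, f(pair(c, c), 0)), 0)  →  pair(pair(0, 0), 0)   [R2 at 1.2]

pair(pair(0, 0), 0)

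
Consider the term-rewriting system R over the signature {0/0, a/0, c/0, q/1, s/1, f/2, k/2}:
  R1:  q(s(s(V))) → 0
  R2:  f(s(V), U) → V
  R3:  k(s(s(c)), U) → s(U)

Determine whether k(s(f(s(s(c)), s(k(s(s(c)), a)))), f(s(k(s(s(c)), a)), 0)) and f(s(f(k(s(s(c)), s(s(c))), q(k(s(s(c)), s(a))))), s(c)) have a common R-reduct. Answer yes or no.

Reduce t₁ = k(s(f(s(s(c)), s(k(s(s(c)), a)))), f(s(k(s(s(c)), a)), 0)):
1. k(s(f(s(s(c)), s(k(s(s(c)), a)))), f(s(k(s(s(c)), a)), 0))  →  k(s(s(c)), f(s(k(s(s(c)), a)), 0))   [R2 at 1.1]
2. k(s(s(c)), f(s(k(s(s(c)), a)), 0))  →  s(f(s(k(s(s(c)), a)), 0))   [R3 at ε]
3. s(f(s(k(s(s(c)), a)), 0))  →  s(k(s(s(c)), a))   [R2 at 1]
4. s(k(s(s(c)), a))  →  s(s(a))   [R3 at 1]

Reduce t₂ = f(s(f(k(s(s(c)), s(s(c))), q(k(s(s(c)), s(a))))), s(c)):
1. f(s(f(k(s(s(c)), s(s(c))), q(k(s(s(c)), s(a))))), s(c))  →  f(k(s(s(c)), s(s(c))), q(k(s(s(c)), s(a))))   [R2 at ε]
2. f(k(s(s(c)), s(s(c))), q(k(s(s(c)), s(a))))  →  f(s(s(s(c))), q(k(s(s(c)), s(a))))   [R3 at 1]
3. f(s(s(s(c))), q(k(s(s(c)), s(a))))  →  s(s(c))   [R2 at ε]

no — NF(t₁) = s(s(a)), NF(t₂) = s(s(c))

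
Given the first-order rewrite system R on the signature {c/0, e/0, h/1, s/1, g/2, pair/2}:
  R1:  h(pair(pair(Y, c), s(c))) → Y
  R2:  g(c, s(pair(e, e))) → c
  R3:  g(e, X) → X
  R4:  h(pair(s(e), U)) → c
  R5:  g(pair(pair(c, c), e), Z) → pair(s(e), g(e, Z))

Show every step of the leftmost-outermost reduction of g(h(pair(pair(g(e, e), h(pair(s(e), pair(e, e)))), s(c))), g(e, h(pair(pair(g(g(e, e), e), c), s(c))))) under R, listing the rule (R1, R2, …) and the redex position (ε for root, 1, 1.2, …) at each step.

e

1. g(h(pair(pair(g(e, e), h(pair(s(e), pair(e, e)))), s(c))), g(e, h(pair(pair(g(g(e, e), e), c), s(c)))))  →  g(h(pair(pair(e, h(pair(s(e), pair(e, e)))), s(c))), g(e, h(pair(pair(g(g(e, e), e), c), s(c)))))   [R3 at 1.1.1.1]
2. g(h(pair(pair(e, h(pair(s(e), pair(e, e)))), s(c))), g(e, h(pair(pair(g(g(e, e), e), c), s(c)))))  →  g(h(pair(pair(e, c), s(c))), g(e, h(pair(pair(g(g(e, e), e), c), s(c)))))   [R4 at 1.1.1.2]
3. g(h(pair(pair(e, c), s(c))), g(e, h(pair(pair(g(g(e, e), e), c), s(c)))))  →  g(e, g(e, h(pair(pair(g(g(e, e), e), c), s(c)))))   [R1 at 1]
4. g(e, g(e, h(pair(pair(g(g(e, e), e), c), s(c)))))  →  g(e, h(pair(pair(g(g(e, e), e), c), s(c))))   [R3 at ε]
5. g(e, h(pair(pair(g(g(e, e), e), c), s(c))))  →  h(pair(pair(g(g(e, e), e), c), s(c)))   [R3 at ε]
6. h(pair(pair(g(g(e, e), e), c), s(c)))  →  g(g(e, e), e)   [R1 at ε]
7. g(g(e, e), e)  →  g(e, e)   [R3 at 1]
8. g(e, e)  →  e   [R3 at ε]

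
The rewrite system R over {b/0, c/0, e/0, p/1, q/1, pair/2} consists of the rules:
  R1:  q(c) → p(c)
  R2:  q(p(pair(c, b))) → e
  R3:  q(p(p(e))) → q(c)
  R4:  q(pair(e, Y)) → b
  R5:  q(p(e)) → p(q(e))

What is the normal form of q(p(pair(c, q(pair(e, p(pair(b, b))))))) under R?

e

1. q(p(pair(c, q(pair(e, p(pair(b, b)))))))  →  q(p(pair(c, b)))   [R4 at 1.1.2]
2. q(p(pair(c, b)))  →  e   [R2 at ε]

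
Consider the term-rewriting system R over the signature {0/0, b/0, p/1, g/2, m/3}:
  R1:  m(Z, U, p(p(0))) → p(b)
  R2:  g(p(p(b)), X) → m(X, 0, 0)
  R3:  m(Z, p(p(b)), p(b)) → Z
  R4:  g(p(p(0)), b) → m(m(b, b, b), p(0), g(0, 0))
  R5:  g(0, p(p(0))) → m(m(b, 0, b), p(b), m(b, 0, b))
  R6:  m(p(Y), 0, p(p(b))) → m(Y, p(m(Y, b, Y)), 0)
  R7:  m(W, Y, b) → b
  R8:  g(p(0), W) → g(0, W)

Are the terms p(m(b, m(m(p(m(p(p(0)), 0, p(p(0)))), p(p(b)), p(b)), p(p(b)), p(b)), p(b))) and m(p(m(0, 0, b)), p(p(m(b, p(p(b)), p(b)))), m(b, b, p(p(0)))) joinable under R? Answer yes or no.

Reduce t₁ = p(m(b, m(m(p(m(p(p(0)), 0, p(p(0)))), p(p(b)), p(b)), p(p(b)), p(b)), p(b))):
1. p(m(b, m(m(p(m(p(p(0)), 0, p(p(0)))), p(p(b)), p(b)), p(p(b)), p(b)), p(b)))  →  p(m(b, m(p(m(p(p(0)), 0, p(p(0)))), p(p(b)), p(b)), p(b)))   [R3 at 1.2]
2. p(m(b, m(p(m(p(p(0)), 0, p(p(0)))), p(p(b)), p(b)), p(b)))  →  p(m(b, p(m(p(p(0)), 0, p(p(0)))), p(b)))   [R3 at 1.2]
3. p(m(b, p(m(p(p(0)), 0, p(p(0)))), p(b)))  →  p(m(b, p(p(b)), p(b)))   [R1 at 1.2.1]
4. p(m(b, p(p(b)), p(b)))  →  p(b)   [R3 at 1]

Reduce t₂ = m(p(m(0, 0, b)), p(p(m(b, p(p(b)), p(b)))), m(b, b, p(p(0)))):
1. m(p(m(0, 0, b)), p(p(m(b, p(p(b)), p(b)))), m(b, b, p(p(0))))  →  m(p(b), p(p(m(b, p(p(b)), p(b)))), m(b, b, p(p(0))))   [R7 at 1.1]
2. m(p(b), p(p(m(b, p(p(b)), p(b)))), m(b, b, p(p(0))))  →  m(p(b), p(p(b)), m(b, b, p(p(0))))   [R3 at 2.1.1]
3. m(p(b), p(p(b)), m(b, b, p(p(0))))  →  m(p(b), p(p(b)), p(b))   [R1 at 3]
4. m(p(b), p(p(b)), p(b))  →  p(b)   [R3 at ε]

yes — NF(t₁) = p(b), NF(t₂) = p(b)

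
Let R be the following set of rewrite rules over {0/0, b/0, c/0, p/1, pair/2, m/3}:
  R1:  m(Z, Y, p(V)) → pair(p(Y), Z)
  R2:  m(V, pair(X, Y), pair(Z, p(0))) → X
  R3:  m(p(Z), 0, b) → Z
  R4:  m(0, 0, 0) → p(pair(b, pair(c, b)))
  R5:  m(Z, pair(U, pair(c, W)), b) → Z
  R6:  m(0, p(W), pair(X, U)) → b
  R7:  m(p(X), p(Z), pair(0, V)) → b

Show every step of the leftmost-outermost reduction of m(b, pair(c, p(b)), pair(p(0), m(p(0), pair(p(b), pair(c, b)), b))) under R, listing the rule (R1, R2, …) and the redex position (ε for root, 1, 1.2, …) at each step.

1. m(b, pair(c, p(b)), pair(p(0), m(p(0), pair(p(b), pair(c, b)), b)))  →  m(b, pair(c, p(b)), pair(p(0), p(0)))   [R5 at 3.2]
2. m(b, pair(c, p(b)), pair(p(0), p(0)))  →  c   [R2 at ε]

c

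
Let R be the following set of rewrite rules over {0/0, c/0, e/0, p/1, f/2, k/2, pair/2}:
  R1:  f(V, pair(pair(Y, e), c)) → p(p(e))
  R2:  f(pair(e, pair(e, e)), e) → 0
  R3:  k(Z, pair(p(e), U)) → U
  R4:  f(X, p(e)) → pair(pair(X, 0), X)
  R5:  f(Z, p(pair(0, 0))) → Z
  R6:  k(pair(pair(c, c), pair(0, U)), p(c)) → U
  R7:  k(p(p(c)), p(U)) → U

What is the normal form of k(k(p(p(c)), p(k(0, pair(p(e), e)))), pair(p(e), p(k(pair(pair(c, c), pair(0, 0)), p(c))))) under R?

p(0)

1. k(k(p(p(c)), p(k(0, pair(p(e), e)))), pair(p(e), p(k(pair(pair(c, c), pair(0, 0)), p(c)))))  →  p(k(pair(pair(c, c), pair(0, 0)), p(c)))   [R3 at ε]
2. p(k(pair(pair(c, c), pair(0, 0)), p(c)))  →  p(0)   [R6 at 1]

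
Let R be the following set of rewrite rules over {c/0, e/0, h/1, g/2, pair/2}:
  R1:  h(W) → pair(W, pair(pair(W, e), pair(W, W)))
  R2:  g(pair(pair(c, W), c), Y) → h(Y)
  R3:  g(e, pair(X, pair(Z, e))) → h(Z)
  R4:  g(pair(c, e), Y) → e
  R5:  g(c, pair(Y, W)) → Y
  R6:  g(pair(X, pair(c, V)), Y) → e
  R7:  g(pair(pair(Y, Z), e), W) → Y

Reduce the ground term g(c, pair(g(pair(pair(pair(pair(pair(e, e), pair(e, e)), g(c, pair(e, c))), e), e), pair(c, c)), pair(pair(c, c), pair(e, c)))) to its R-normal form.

pair(pair(pair(e, e), pair(e, e)), e)

1. g(c, pair(g(pair(pair(pair(pair(pair(e, e), pair(e, e)), g(c, pair(e, c))), e), e), pair(c, c)), pair(pair(c, c), pair(e, c))))  →  g(pair(pair(pair(pair(pair(e, e), pair(e, e)), g(c, pair(e, c))), e), e), pair(c, c))   [R5 at ε]
2. g(pair(pair(pair(pair(pair(e, e), pair(e, e)), g(c, pair(e, c))), e), e), pair(c, c))  →  pair(pair(pair(e, e), pair(e, e)), g(c, pair(e, c)))   [R7 at ε]
3. pair(pair(pair(e, e), pair(e, e)), g(c, pair(e, c)))  →  pair(pair(pair(e, e), pair(e, e)), e)   [R5 at 2]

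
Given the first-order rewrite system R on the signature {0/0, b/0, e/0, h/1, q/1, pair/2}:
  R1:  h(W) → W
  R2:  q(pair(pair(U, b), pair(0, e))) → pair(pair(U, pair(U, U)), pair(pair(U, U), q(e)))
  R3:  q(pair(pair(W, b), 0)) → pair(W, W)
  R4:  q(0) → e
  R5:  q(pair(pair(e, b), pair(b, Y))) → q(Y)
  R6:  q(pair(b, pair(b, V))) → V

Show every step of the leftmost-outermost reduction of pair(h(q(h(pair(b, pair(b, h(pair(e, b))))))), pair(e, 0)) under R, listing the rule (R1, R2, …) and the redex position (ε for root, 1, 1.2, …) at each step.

1. pair(h(q(h(pair(b, pair(b, h(pair(e, b))))))), pair(e, 0))  →  pair(q(h(pair(b, pair(b, h(pair(e, b)))))), pair(e, 0))   [R1 at 1]
2. pair(q(h(pair(b, pair(b, h(pair(e, b)))))), pair(e, 0))  →  pair(q(pair(b, pair(b, h(pair(e, b))))), pair(e, 0))   [R1 at 1.1]
3. pair(q(pair(b, pair(b, h(pair(e, b))))), pair(e, 0))  →  pair(h(pair(e, b)), pair(e, 0))   [R6 at 1]
4. pair(h(pair(e, b)), pair(e, 0))  →  pair(pair(e, b), pair(e, 0))   [R1 at 1]

pair(pair(e, b), pair(e, 0))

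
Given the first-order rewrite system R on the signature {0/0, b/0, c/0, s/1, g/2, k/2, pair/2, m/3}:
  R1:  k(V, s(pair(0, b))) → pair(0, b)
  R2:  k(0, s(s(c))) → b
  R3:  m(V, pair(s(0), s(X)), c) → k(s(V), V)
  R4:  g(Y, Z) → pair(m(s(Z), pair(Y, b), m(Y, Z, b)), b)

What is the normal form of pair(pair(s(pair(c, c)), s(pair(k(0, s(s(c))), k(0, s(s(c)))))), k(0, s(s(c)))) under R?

1. pair(pair(s(pair(c, c)), s(pair(k(0, s(s(c))), k(0, s(s(c)))))), k(0, s(s(c))))  →  pair(pair(s(pair(c, c)), s(pair(b, k(0, s(s(c)))))), k(0, s(s(c))))   [R2 at 1.2.1.1]
2. pair(pair(s(pair(c, c)), s(pair(b, k(0, s(s(c)))))), k(0, s(s(c))))  →  pair(pair(s(pair(c, c)), s(pair(b, b))), k(0, s(s(c))))   [R2 at 1.2.1.2]
3. pair(pair(s(pair(c, c)), s(pair(b, b))), k(0, s(s(c))))  →  pair(pair(s(pair(c, c)), s(pair(b, b))), b)   [R2 at 2]

pair(pair(s(pair(c, c)), s(pair(b, b))), b)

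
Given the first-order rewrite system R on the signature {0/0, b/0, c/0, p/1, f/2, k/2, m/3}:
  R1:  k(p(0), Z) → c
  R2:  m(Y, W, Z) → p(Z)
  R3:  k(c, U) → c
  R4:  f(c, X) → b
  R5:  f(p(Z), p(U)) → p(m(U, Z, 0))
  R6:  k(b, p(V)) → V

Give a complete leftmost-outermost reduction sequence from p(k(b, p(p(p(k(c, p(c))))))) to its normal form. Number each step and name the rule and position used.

p(p(p(c)))

1. p(k(b, p(p(p(k(c, p(c)))))))  →  p(p(p(k(c, p(c)))))   [R6 at 1]
2. p(p(p(k(c, p(c)))))  →  p(p(p(c)))   [R3 at 1.1.1]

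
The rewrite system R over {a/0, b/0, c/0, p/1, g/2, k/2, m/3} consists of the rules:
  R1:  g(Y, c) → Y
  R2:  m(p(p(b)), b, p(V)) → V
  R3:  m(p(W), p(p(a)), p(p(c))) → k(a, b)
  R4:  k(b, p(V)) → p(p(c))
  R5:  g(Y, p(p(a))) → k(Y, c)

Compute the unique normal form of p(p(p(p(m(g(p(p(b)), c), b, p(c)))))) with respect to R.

1. p(p(p(p(m(g(p(p(b)), c), b, p(c))))))  →  p(p(p(p(m(p(p(b)), b, p(c))))))   [R1 at 1.1.1.1.1]
2. p(p(p(p(m(p(p(b)), b, p(c))))))  →  p(p(p(p(c))))   [R2 at 1.1.1.1]

p(p(p(p(c))))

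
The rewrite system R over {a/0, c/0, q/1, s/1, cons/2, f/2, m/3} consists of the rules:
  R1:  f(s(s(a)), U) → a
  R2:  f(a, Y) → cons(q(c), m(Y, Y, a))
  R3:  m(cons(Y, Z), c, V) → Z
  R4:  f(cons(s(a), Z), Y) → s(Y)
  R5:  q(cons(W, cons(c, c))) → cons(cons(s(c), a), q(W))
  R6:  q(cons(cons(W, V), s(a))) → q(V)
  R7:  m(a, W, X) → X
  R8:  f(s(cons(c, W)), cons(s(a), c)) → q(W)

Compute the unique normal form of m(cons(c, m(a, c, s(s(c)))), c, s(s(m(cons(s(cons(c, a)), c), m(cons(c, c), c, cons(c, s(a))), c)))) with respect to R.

s(s(c))

1. m(cons(c, m(a, c, s(s(c)))), c, s(s(m(cons(s(cons(c, a)), c), m(cons(c, c), c, cons(c, s(a))), c))))  →  m(a, c, s(s(c)))   [R3 at ε]
2. m(a, c, s(s(c)))  →  s(s(c))   [R7 at ε]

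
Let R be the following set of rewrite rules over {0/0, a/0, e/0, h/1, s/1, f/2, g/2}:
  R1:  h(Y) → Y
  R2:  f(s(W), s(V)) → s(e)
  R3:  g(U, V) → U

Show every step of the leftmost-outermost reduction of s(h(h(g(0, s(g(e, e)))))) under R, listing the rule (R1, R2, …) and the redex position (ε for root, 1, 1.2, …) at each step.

1. s(h(h(g(0, s(g(e, e))))))  →  s(h(g(0, s(g(e, e)))))   [R1 at 1]
2. s(h(g(0, s(g(e, e)))))  →  s(g(0, s(g(e, e))))   [R1 at 1]
3. s(g(0, s(g(e, e))))  →  s(0)   [R3 at 1]

s(0)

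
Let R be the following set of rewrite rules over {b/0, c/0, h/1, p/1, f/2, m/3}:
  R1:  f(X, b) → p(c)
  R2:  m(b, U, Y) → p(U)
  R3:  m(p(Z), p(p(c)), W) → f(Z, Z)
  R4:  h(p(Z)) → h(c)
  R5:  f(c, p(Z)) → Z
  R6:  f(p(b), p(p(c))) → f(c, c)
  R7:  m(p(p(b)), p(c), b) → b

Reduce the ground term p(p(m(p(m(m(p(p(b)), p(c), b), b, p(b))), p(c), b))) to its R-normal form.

p(p(b))

1. p(p(m(p(m(m(p(p(b)), p(c), b), b, p(b))), p(c), b)))  →  p(p(m(p(m(b, b, p(b))), p(c), b)))   [R7 at 1.1.1.1.1]
2. p(p(m(p(m(b, b, p(b))), p(c), b)))  →  p(p(m(p(p(b)), p(c), b)))   [R2 at 1.1.1.1]
3. p(p(m(p(p(b)), p(c), b)))  →  p(p(b))   [R7 at 1.1]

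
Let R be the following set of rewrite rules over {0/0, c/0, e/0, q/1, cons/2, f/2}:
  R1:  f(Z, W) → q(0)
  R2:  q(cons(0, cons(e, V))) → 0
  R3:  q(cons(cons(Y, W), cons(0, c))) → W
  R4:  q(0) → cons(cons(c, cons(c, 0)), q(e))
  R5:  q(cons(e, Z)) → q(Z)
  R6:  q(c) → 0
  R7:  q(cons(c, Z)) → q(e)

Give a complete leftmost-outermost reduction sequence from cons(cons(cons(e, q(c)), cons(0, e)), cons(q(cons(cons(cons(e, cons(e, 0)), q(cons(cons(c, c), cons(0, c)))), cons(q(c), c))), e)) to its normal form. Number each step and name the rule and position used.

1. cons(cons(cons(e, q(c)), cons(0, e)), cons(q(cons(cons(cons(e, cons(e, 0)), q(cons(cons(c, c), cons(0, c)))), cons(q(c), c))), e))  →  cons(cons(cons(e, 0), cons(0, e)), cons(q(cons(cons(cons(e, cons(e, 0)), q(cons(cons(c, c), cons(0, c)))), cons(q(c), c))), e))   [R6 at 1.1.2]
2. cons(cons(cons(e, 0), cons(0, e)), cons(q(cons(cons(cons(e, cons(e, 0)), q(cons(cons(c, c), cons(0, c)))), cons(q(c), c))), e))  →  cons(cons(cons(e, 0), cons(0, e)), cons(q(cons(cons(cons(e, cons(e, 0)), c), cons(q(c), c))), e))   [R3 at 2.1.1.1.2]
3. cons(cons(cons(e, 0), cons(0, e)), cons(q(cons(cons(cons(e, cons(e, 0)), c), cons(q(c), c))), e))  →  cons(cons(cons(e, 0), cons(0, e)), cons(q(cons(cons(cons(e, cons(e, 0)), c), cons(0, c))), e))   [R6 at 2.1.1.2.1]
4. cons(cons(cons(e, 0), cons(0, e)), cons(q(cons(cons(cons(e, cons(e, 0)), c), cons(0, c))), e))  →  cons(cons(cons(e, 0), cons(0, e)), cons(c, e))   [R3 at 2.1]

cons(cons(cons(e, 0), cons(0, e)), cons(c, e))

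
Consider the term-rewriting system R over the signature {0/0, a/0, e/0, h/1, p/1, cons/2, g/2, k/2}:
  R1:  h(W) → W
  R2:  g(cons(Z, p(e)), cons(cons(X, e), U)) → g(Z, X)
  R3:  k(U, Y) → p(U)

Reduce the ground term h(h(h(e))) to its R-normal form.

e

1. h(h(h(e)))  →  h(h(e))   [R1 at ε]
2. h(h(e))  →  h(e)   [R1 at ε]
3. h(e)  →  e   [R1 at ε]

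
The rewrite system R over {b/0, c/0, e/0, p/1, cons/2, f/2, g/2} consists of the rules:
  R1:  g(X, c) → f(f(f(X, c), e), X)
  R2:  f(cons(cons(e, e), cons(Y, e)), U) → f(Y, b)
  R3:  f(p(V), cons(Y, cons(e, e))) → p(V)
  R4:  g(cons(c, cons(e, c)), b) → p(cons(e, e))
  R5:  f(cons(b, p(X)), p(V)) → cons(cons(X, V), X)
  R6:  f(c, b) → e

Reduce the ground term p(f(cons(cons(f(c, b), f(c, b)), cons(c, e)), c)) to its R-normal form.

p(e)

1. p(f(cons(cons(f(c, b), f(c, b)), cons(c, e)), c))  →  p(f(cons(cons(e, f(c, b)), cons(c, e)), c))   [R6 at 1.1.1.1]
2. p(f(cons(cons(e, f(c, b)), cons(c, e)), c))  →  p(f(cons(cons(e, e), cons(c, e)), c))   [R6 at 1.1.1.2]
3. p(f(cons(cons(e, e), cons(c, e)), c))  →  p(f(c, b))   [R2 at 1]
4. p(f(c, b))  →  p(e)   [R6 at 1]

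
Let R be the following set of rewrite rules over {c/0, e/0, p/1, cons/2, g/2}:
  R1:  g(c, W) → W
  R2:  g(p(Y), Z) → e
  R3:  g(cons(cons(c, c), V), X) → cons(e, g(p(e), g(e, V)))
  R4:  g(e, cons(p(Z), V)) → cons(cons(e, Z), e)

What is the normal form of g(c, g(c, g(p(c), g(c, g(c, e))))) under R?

1. g(c, g(c, g(p(c), g(c, g(c, e)))))  →  g(c, g(p(c), g(c, g(c, e))))   [R1 at ε]
2. g(c, g(p(c), g(c, g(c, e))))  →  g(p(c), g(c, g(c, e)))   [R1 at ε]
3. g(p(c), g(c, g(c, e)))  →  e   [R2 at ε]

e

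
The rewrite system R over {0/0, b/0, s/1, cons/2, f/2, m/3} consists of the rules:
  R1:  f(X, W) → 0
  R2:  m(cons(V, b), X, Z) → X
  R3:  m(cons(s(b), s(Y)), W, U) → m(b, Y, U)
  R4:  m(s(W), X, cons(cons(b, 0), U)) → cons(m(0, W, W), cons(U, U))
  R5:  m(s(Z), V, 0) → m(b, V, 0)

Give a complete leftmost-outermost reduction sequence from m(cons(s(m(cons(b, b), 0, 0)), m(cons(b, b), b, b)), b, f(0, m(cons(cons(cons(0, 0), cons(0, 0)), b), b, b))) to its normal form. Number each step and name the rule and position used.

1. m(cons(s(m(cons(b, b), 0, 0)), m(cons(b, b), b, b)), b, f(0, m(cons(cons(cons(0, 0), cons(0, 0)), b), b, b)))  →  m(cons(s(0), m(cons(b, b), b, b)), b, f(0, m(cons(cons(cons(0, 0), cons(0, 0)), b), b, b)))   [R2 at 1.1.1]
2. m(cons(s(0), m(cons(b, b), b, b)), b, f(0, m(cons(cons(cons(0, 0), cons(0, 0)), b), b, b)))  →  m(cons(s(0), b), b, f(0, m(cons(cons(cons(0, 0), cons(0, 0)), b), b, b)))   [R2 at 1.2]
3. m(cons(s(0), b), b, f(0, m(cons(cons(cons(0, 0), cons(0, 0)), b), b, b)))  →  b   [R2 at ε]

b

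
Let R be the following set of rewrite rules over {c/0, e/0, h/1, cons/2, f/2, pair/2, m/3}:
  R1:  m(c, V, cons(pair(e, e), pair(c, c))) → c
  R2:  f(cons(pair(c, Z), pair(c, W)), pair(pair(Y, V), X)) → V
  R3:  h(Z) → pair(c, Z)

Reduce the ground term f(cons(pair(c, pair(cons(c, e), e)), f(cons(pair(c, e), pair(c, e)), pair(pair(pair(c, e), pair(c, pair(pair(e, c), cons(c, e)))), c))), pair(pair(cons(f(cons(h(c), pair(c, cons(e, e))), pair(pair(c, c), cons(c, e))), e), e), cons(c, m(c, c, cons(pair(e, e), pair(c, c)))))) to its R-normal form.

e

1. f(cons(pair(c, pair(cons(c, e), e)), f(cons(pair(c, e), pair(c, e)), pair(pair(pair(c, e), pair(c, pair(pair(e, c), cons(c, e)))), c))), pair(pair(cons(f(cons(h(c), pair(c, cons(e, e))), pair(pair(c, c), cons(c, e))), e), e), cons(c, m(c, c, cons(pair(e, e), pair(c, c))))))  →  f(cons(pair(c, pair(cons(c, e), e)), pair(c, pair(pair(e, c), cons(c, e)))), pair(pair(cons(f(cons(h(c), pair(c, cons(e, e))), pair(pair(c, c), cons(c, e))), e), e), cons(c, m(c, c, cons(pair(e, e), pair(c, c))))))   [R2 at 1.2]
2. f(cons(pair(c, pair(cons(c, e), e)), pair(c, pair(pair(e, c), cons(c, e)))), pair(pair(cons(f(cons(h(c), pair(c, cons(e, e))), pair(pair(c, c), cons(c, e))), e), e), cons(c, m(c, c, cons(pair(e, e), pair(c, c))))))  →  e   [R2 at ε]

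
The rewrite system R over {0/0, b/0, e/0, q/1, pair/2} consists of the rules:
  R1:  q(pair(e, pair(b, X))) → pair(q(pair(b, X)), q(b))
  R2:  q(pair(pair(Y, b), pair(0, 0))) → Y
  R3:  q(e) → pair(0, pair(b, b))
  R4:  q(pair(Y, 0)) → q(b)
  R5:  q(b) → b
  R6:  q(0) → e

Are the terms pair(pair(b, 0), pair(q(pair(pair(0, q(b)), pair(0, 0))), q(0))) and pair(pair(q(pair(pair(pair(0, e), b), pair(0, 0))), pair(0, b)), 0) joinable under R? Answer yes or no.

Reduce t₁ = pair(pair(b, 0), pair(q(pair(pair(0, q(b)), pair(0, 0))), q(0))):
1. pair(pair(b, 0), pair(q(pair(pair(0, q(b)), pair(0, 0))), q(0)))  →  pair(pair(b, 0), pair(q(pair(pair(0, b), pair(0, 0))), q(0)))   [R5 at 2.1.1.1.2]
2. pair(pair(b, 0), pair(q(pair(pair(0, b), pair(0, 0))), q(0)))  →  pair(pair(b, 0), pair(0, q(0)))   [R2 at 2.1]
3. pair(pair(b, 0), pair(0, q(0)))  →  pair(pair(b, 0), pair(0, e))   [R6 at 2.2]

Reduce t₂ = pair(pair(q(pair(pair(pair(0, e), b), pair(0, 0))), pair(0, b)), 0):
1. pair(pair(q(pair(pair(pair(0, e), b), pair(0, 0))), pair(0, b)), 0)  →  pair(pair(pair(0, e), pair(0, b)), 0)   [R2 at 1.1]

no — NF(t₁) = pair(pair(b, 0), pair(0, e)), NF(t₂) = pair(pair(pair(0, e), pair(0, b)), 0)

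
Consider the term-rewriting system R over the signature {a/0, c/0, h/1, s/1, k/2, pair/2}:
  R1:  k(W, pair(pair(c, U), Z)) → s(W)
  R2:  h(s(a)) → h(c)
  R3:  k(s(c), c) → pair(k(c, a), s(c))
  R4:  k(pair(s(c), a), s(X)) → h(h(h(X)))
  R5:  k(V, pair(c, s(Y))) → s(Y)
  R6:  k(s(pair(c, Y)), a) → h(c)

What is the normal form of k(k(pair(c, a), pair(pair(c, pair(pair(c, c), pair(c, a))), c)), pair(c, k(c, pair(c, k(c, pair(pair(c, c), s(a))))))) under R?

1. k(k(pair(c, a), pair(pair(c, pair(pair(c, c), pair(c, a))), c)), pair(c, k(c, pair(c, k(c, pair(pair(c, c), s(a)))))))  →  k(s(pair(c, a)), pair(c, k(c, pair(c, k(c, pair(pair(c, c), s(a)))))))   [R1 at 1]
2. k(s(pair(c, a)), pair(c, k(c, pair(c, k(c, pair(pair(c, c), s(a)))))))  →  k(s(pair(c, a)), pair(c, k(c, pair(c, s(c)))))   [R1 at 2.2.2.2]
3. k(s(pair(c, a)), pair(c, k(c, pair(c, s(c)))))  →  k(s(pair(c, a)), pair(c, s(c)))   [R5 at 2.2]
4. k(s(pair(c, a)), pair(c, s(c)))  →  s(c)   [R5 at ε]

s(c)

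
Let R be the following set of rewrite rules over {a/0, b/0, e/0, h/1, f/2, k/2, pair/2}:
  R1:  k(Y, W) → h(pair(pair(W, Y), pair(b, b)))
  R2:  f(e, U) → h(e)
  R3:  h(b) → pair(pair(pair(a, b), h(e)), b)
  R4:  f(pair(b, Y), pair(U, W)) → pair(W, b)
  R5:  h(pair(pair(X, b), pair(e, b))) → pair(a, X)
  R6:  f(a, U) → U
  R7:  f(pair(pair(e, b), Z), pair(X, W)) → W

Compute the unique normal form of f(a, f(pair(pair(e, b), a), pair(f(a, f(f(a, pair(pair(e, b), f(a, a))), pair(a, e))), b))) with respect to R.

b

1. f(a, f(pair(pair(e, b), a), pair(f(a, f(f(a, pair(pair(e, b), f(a, a))), pair(a, e))), b)))  →  f(pair(pair(e, b), a), pair(f(a, f(f(a, pair(pair(e, b), f(a, a))), pair(a, e))), b))   [R6 at ε]
2. f(pair(pair(e, b), a), pair(f(a, f(f(a, pair(pair(e, b), f(a, a))), pair(a, e))), b))  →  b   [R7 at ε]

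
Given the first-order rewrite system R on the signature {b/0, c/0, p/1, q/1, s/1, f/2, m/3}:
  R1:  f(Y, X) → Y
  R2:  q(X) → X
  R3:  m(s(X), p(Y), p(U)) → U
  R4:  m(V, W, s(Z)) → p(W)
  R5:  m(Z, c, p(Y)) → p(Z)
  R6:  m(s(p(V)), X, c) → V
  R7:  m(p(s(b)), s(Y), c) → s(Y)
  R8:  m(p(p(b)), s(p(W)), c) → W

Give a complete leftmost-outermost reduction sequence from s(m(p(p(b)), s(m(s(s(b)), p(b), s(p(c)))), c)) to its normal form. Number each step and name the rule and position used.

s(p(b))

1. s(m(p(p(b)), s(m(s(s(b)), p(b), s(p(c)))), c))  →  s(m(p(p(b)), s(p(p(b))), c))   [R4 at 1.2.1]
2. s(m(p(p(b)), s(p(p(b))), c))  →  s(p(b))   [R8 at 1]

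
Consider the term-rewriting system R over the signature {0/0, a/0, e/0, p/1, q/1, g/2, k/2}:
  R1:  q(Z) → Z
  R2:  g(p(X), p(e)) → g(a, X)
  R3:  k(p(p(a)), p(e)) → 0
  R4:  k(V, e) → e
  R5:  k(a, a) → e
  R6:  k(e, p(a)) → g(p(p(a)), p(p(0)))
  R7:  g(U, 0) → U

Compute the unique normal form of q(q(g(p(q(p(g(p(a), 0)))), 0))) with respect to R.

1. q(q(g(p(q(p(g(p(a), 0)))), 0)))  →  q(g(p(q(p(g(p(a), 0)))), 0))   [R1 at ε]
2. q(g(p(q(p(g(p(a), 0)))), 0))  →  g(p(q(p(g(p(a), 0)))), 0)   [R1 at ε]
3. g(p(q(p(g(p(a), 0)))), 0)  →  p(q(p(g(p(a), 0))))   [R7 at ε]
4. p(q(p(g(p(a), 0))))  →  p(p(g(p(a), 0)))   [R1 at 1]
5. p(p(g(p(a), 0)))  →  p(p(p(a)))   [R7 at 1.1]

p(p(p(a)))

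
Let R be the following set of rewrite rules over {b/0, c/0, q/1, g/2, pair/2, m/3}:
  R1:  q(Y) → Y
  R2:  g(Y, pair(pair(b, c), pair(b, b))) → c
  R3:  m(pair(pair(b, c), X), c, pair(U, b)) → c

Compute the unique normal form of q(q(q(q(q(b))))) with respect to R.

1. q(q(q(q(q(b)))))  →  q(q(q(q(b))))   [R1 at ε]
2. q(q(q(q(b))))  →  q(q(q(b)))   [R1 at ε]
3. q(q(q(b)))  →  q(q(b))   [R1 at ε]
4. q(q(b))  →  q(b)   [R1 at ε]
5. q(b)  →  b   [R1 at ε]

b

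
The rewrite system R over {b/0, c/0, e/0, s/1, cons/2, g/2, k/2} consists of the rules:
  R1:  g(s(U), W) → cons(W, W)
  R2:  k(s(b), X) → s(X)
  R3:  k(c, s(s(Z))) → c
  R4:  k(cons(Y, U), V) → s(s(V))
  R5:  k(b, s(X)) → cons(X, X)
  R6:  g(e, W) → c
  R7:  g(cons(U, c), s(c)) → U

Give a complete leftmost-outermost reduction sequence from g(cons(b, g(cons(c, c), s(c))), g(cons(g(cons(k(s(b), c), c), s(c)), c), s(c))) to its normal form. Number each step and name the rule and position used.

b

1. g(cons(b, g(cons(c, c), s(c))), g(cons(g(cons(k(s(b), c), c), s(c)), c), s(c)))  →  g(cons(b, c), g(cons(g(cons(k(s(b), c), c), s(c)), c), s(c)))   [R7 at 1.2]
2. g(cons(b, c), g(cons(g(cons(k(s(b), c), c), s(c)), c), s(c)))  →  g(cons(b, c), g(cons(k(s(b), c), c), s(c)))   [R7 at 2]
3. g(cons(b, c), g(cons(k(s(b), c), c), s(c)))  →  g(cons(b, c), k(s(b), c))   [R7 at 2]
4. g(cons(b, c), k(s(b), c))  →  g(cons(b, c), s(c))   [R2 at 2]
5. g(cons(b, c), s(c))  →  b   [R7 at ε]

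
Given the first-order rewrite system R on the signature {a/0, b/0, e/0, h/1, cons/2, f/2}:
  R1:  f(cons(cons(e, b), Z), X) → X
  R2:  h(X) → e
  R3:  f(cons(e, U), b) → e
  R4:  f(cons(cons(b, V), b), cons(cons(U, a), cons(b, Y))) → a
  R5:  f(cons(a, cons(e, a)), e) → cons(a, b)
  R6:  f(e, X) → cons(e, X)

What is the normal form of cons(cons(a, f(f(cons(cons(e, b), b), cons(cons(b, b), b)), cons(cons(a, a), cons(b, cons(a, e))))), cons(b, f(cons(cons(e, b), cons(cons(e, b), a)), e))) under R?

1. cons(cons(a, f(f(cons(cons(e, b), b), cons(cons(b, b), b)), cons(cons(a, a), cons(b, cons(a, e))))), cons(b, f(cons(cons(e, b), cons(cons(e, b), a)), e)))  →  cons(cons(a, f(cons(cons(b, b), b), cons(cons(a, a), cons(b, cons(a, e))))), cons(b, f(cons(cons(e, b), cons(cons(e, b), a)), e)))   [R1 at 1.2.1]
2. cons(cons(a, f(cons(cons(b, b), b), cons(cons(a, a), cons(b, cons(a, e))))), cons(b, f(cons(cons(e, b), cons(cons(e, b), a)), e)))  →  cons(cons(a, a), cons(b, f(cons(cons(e, b), cons(cons(e, b), a)), e)))   [R4 at 1.2]
3. cons(cons(a, a), cons(b, f(cons(cons(e, b), cons(cons(e, b), a)), e)))  →  cons(cons(a, a), cons(b, e))   [R1 at 2.2]

cons(cons(a, a), cons(b, e))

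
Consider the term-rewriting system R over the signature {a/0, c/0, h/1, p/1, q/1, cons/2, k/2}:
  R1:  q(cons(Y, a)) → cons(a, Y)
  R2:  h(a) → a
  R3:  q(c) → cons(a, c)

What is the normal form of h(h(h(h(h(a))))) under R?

a

1. h(h(h(h(h(a)))))  →  h(h(h(h(a))))   [R2 at 1.1.1.1]
2. h(h(h(h(a))))  →  h(h(h(a)))   [R2 at 1.1.1]
3. h(h(h(a)))  →  h(h(a))   [R2 at 1.1]
4. h(h(a))  →  h(a)   [R2 at 1]
5. h(a)  →  a   [R2 at ε]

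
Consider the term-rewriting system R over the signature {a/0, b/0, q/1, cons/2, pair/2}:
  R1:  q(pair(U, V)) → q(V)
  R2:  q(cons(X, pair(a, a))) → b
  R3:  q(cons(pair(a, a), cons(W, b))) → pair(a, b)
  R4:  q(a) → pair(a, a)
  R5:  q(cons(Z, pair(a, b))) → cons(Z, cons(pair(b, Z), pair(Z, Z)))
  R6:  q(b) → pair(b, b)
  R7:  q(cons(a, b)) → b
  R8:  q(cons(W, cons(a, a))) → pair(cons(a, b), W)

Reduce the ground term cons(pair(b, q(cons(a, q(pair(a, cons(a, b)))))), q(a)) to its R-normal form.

1. cons(pair(b, q(cons(a, q(pair(a, cons(a, b)))))), q(a))  →  cons(pair(b, q(cons(a, q(cons(a, b))))), q(a))   [R1 at 1.2.1.2]
2. cons(pair(b, q(cons(a, q(cons(a, b))))), q(a))  →  cons(pair(b, q(cons(a, b))), q(a))   [R7 at 1.2.1.2]
3. cons(pair(b, q(cons(a, b))), q(a))  →  cons(pair(b, b), q(a))   [R7 at 1.2]
4. cons(pair(b, b), q(a))  →  cons(pair(b, b), pair(a, a))   [R4 at 2]

cons(pair(b, b), pair(a, a))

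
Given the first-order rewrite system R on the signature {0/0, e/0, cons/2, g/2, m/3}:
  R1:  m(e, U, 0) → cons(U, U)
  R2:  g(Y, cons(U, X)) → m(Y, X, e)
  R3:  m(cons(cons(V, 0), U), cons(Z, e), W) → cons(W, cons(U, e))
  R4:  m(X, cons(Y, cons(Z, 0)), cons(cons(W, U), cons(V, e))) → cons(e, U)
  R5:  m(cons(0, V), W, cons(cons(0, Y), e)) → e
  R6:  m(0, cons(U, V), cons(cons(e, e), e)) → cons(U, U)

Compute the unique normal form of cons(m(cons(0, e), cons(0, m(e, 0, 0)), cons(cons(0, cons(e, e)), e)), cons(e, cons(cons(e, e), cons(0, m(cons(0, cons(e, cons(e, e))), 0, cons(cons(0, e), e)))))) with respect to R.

cons(e, cons(e, cons(cons(e, e), cons(0, e))))

1. cons(m(cons(0, e), cons(0, m(e, 0, 0)), cons(cons(0, cons(e, e)), e)), cons(e, cons(cons(e, e), cons(0, m(cons(0, cons(e, cons(e, e))), 0, cons(cons(0, e), e))))))  →  cons(e, cons(e, cons(cons(e, e), cons(0, m(cons(0, cons(e, cons(e, e))), 0, cons(cons(0, e), e))))))   [R5 at 1]
2. cons(e, cons(e, cons(cons(e, e), cons(0, m(cons(0, cons(e, cons(e, e))), 0, cons(cons(0, e), e))))))  →  cons(e, cons(e, cons(cons(e, e), cons(0, e))))   [R5 at 2.2.2.2]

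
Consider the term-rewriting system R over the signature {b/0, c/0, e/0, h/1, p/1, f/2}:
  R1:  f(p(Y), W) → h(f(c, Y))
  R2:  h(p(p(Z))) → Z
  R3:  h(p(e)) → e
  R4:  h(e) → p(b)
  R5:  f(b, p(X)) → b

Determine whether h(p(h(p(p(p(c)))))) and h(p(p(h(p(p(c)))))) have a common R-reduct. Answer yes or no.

Reduce t₁ = h(p(h(p(p(p(c)))))):
1. h(p(h(p(p(p(c))))))  →  h(p(p(c)))   [R2 at 1.1]
2. h(p(p(c)))  →  c   [R2 at ε]

Reduce t₂ = h(p(p(h(p(p(c)))))):
1. h(p(p(h(p(p(c))))))  →  h(p(p(c)))   [R2 at ε]
2. h(p(p(c)))  →  c   [R2 at ε]

yes — NF(t₁) = c, NF(t₂) = c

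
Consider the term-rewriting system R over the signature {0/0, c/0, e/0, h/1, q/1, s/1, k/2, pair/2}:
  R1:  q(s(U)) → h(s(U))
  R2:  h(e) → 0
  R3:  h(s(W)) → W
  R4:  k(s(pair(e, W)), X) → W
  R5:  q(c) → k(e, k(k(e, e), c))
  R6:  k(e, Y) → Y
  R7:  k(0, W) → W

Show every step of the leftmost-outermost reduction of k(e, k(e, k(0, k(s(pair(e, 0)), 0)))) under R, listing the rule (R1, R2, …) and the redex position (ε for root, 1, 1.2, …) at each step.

1. k(e, k(e, k(0, k(s(pair(e, 0)), 0))))  →  k(e, k(0, k(s(pair(e, 0)), 0)))   [R6 at ε]
2. k(e, k(0, k(s(pair(e, 0)), 0)))  →  k(0, k(s(pair(e, 0)), 0))   [R6 at ε]
3. k(0, k(s(pair(e, 0)), 0))  →  k(s(pair(e, 0)), 0)   [R7 at ε]
4. k(s(pair(e, 0)), 0)  →  0   [R4 at ε]

0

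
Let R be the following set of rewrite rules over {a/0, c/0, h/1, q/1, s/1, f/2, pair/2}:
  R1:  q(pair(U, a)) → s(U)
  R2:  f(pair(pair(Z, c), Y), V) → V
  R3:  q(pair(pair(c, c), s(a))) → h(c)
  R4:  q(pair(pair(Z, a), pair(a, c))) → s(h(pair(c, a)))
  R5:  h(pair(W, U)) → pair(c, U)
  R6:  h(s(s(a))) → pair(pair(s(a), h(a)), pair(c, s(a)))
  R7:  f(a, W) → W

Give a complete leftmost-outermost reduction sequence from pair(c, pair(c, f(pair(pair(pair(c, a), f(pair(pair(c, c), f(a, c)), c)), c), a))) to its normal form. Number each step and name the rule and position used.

1. pair(c, pair(c, f(pair(pair(pair(c, a), f(pair(pair(c, c), f(a, c)), c)), c), a)))  →  pair(c, pair(c, f(pair(pair(pair(c, a), c), c), a)))   [R2 at 2.2.1.1.2]
2. pair(c, pair(c, f(pair(pair(pair(c, a), c), c), a)))  →  pair(c, pair(c, a))   [R2 at 2.2]

pair(c, pair(c, a))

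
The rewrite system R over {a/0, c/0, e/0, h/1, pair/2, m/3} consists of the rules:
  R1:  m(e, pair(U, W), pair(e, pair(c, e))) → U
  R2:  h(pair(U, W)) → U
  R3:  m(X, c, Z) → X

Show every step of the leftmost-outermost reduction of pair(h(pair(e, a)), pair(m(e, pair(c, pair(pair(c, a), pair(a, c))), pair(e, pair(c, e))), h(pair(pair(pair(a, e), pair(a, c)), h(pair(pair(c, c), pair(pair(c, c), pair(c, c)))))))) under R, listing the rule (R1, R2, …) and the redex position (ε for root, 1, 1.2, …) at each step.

1. pair(h(pair(e, a)), pair(m(e, pair(c, pair(pair(c, a), pair(a, c))), pair(e, pair(c, e))), h(pair(pair(pair(a, e), pair(a, c)), h(pair(pair(c, c), pair(pair(c, c), pair(c, c))))))))  →  pair(e, pair(m(e, pair(c, pair(pair(c, a), pair(a, c))), pair(e, pair(c, e))), h(pair(pair(pair(a, e), pair(a, c)), h(pair(pair(c, c), pair(pair(c, c), pair(c, c))))))))   [R2 at 1]
2. pair(e, pair(m(e, pair(c, pair(pair(c, a), pair(a, c))), pair(e, pair(c, e))), h(pair(pair(pair(a, e), pair(a, c)), h(pair(pair(c, c), pair(pair(c, c), pair(c, c))))))))  →  pair(e, pair(c, h(pair(pair(pair(a, e), pair(a, c)), h(pair(pair(c, c), pair(pair(c, c), pair(c, c))))))))   [R1 at 2.1]
3. pair(e, pair(c, h(pair(pair(pair(a, e), pair(a, c)), h(pair(pair(c, c), pair(pair(c, c), pair(c, c))))))))  →  pair(e, pair(c, pair(pair(a, e), pair(a, c))))   [R2 at 2.2]

pair(e, pair(c, pair(pair(a, e), pair(a, c))))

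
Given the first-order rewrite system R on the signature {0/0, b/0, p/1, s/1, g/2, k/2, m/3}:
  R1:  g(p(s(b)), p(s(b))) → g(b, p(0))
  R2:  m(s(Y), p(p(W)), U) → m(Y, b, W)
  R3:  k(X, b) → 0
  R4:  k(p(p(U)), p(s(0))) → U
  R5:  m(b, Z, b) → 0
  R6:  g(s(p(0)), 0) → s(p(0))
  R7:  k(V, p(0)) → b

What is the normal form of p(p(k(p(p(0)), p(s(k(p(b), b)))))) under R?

p(p(0))

1. p(p(k(p(p(0)), p(s(k(p(b), b))))))  →  p(p(k(p(p(0)), p(s(0)))))   [R3 at 1.1.2.1.1]
2. p(p(k(p(p(0)), p(s(0)))))  →  p(p(0))   [R4 at 1.1]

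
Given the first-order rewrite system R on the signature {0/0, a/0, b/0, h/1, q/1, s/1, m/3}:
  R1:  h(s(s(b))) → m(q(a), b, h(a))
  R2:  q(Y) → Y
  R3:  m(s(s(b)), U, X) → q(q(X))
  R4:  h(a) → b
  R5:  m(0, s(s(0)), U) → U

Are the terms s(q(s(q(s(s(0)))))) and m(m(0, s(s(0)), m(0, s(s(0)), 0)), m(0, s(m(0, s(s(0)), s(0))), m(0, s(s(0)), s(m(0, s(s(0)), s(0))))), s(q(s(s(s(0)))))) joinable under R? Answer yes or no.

yes — NF(t₁) = s(s(s(s(0)))), NF(t₂) = s(s(s(s(0))))

Reduce t₁ = s(q(s(q(s(s(0)))))):
1. s(q(s(q(s(s(0))))))  →  s(s(q(s(s(0)))))   [R2 at 1]
2. s(s(q(s(s(0)))))  →  s(s(s(s(0))))   [R2 at 1.1]

Reduce t₂ = m(m(0, s(s(0)), m(0, s(s(0)), 0)), m(0, s(m(0, s(s(0)), s(0))), m(0, s(s(0)), s(m(0, s(s(0)), s(0))))), s(q(s(s(s(0)))))):
1. m(m(0, s(s(0)), m(0, s(s(0)), 0)), m(0, s(m(0, s(s(0)), s(0))), m(0, s(s(0)), s(m(0, s(s(0)), s(0))))), s(q(s(s(s(0))))))  →  m(m(0, s(s(0)), 0), m(0, s(m(0, s(s(0)), s(0))), m(0, s(s(0)), s(m(0, s(s(0)), s(0))))), s(q(s(s(s(0))))))   [R5 at 1]
2. m(m(0, s(s(0)), 0), m(0, s(m(0, s(s(0)), s(0))), m(0, s(s(0)), s(m(0, s(s(0)), s(0))))), s(q(s(s(s(0))))))  →  m(0, m(0, s(m(0, s(s(0)), s(0))), m(0, s(s(0)), s(m(0, s(s(0)), s(0))))), s(q(s(s(s(0))))))   [R5 at 1]
3. m(0, m(0, s(m(0, s(s(0)), s(0))), m(0, s(s(0)), s(m(0, s(s(0)), s(0))))), s(q(s(s(s(0))))))  →  m(0, m(0, s(s(0)), m(0, s(s(0)), s(m(0, s(s(0)), s(0))))), s(q(s(s(s(0))))))   [R5 at 2.2.1]
4. m(0, m(0, s(s(0)), m(0, s(s(0)), s(m(0, s(s(0)), s(0))))), s(q(s(s(s(0))))))  →  m(0, m(0, s(s(0)), s(m(0, s(s(0)), s(0)))), s(q(s(s(s(0))))))   [R5 at 2]
5. m(0, m(0, s(s(0)), s(m(0, s(s(0)), s(0)))), s(q(s(s(s(0))))))  →  m(0, s(m(0, s(s(0)), s(0))), s(q(s(s(s(0))))))   [R5 at 2]
6. m(0, s(m(0, s(s(0)), s(0))), s(q(s(s(s(0))))))  →  m(0, s(s(0)), s(q(s(s(s(0))))))   [R5 at 2.1]
7. m(0, s(s(0)), s(q(s(s(s(0))))))  →  s(q(s(s(s(0)))))   [R5 at ε]
8. s(q(s(s(s(0)))))  →  s(s(s(s(0))))   [R2 at 1]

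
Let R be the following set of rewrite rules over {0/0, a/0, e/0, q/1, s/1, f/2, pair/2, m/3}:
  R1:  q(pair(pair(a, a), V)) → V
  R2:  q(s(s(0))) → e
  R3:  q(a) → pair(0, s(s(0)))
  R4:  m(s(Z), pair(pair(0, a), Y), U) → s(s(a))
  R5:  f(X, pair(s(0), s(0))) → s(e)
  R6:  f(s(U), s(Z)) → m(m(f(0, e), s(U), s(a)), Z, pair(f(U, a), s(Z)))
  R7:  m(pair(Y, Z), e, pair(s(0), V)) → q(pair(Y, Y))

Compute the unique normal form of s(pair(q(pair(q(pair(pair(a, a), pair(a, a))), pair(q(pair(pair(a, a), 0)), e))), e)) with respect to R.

s(pair(pair(0, e), e))

1. s(pair(q(pair(q(pair(pair(a, a), pair(a, a))), pair(q(pair(pair(a, a), 0)), e))), e))  →  s(pair(q(pair(pair(a, a), pair(q(pair(pair(a, a), 0)), e))), e))   [R1 at 1.1.1.1]
2. s(pair(q(pair(pair(a, a), pair(q(pair(pair(a, a), 0)), e))), e))  →  s(pair(pair(q(pair(pair(a, a), 0)), e), e))   [R1 at 1.1]
3. s(pair(pair(q(pair(pair(a, a), 0)), e), e))  →  s(pair(pair(0, e), e))   [R1 at 1.1.1]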